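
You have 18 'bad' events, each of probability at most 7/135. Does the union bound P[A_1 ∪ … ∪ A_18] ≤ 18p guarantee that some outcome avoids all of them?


Union bound: P[∪_{i=1}^{18} A_i] ≤ Σ_i P[A_i] ≤ 18·p = 18·(7/135) = 14/15.
Numerically: 14/15 ≈ 0.933333.
Is 14/15 < 1? YES.
Since P[∪ A_i] ≤ 14/15 < 1, the complement has P[∩ A_i^c] ≥ 1 − 14/15 = 1/15 > 0, so some outcome avoids every A_i.

18·p = 14/15 ≈ 0.933333; existence CERTIFIED by the union bound.


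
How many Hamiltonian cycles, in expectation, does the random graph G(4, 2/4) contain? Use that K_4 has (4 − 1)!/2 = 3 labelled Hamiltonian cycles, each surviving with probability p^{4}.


K_4 has (4 − 1)!/2 = 3 labelled Hamiltonian cycles.
For each such Hamiltonian cycle H, let X_H = 1 if all 4 edges of H are present in G. Then P[X_H = 1] = p^{4} = (1/2)^{4} = 1/16.
By linearity of expectation: E[X] = Σ_H E[X_H] = 3 · p^{4} = 3 · 1/16 = 3/16.
Numerically: E[X] ≈ 0.188.

E[X] = 3 · (1/2)^{4} = 3/16 ≈ 0.188.


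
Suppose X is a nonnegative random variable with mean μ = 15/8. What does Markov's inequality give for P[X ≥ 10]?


μ = E[X] = 15/8, a = 10.
Markov: P[X ≥ 10] ≤ μ/a = (15/8)/10 = 3/16.
Numerically: ≈ 0.18750.
(Since a = 10 > μ = 1.87500, the bound 3/16 is < 1 and informative.)

P[X ≥ 10] ≤ 3/16 ≈ 0.18750.


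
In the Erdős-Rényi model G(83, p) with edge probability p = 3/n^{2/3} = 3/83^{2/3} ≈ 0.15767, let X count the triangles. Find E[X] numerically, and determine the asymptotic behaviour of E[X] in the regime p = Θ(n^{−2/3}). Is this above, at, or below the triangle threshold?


Number of potential triangles: C(83, 3) = 91881.
Each occurs with probability p³ ≈ (0.15767)³ ≈ 3.9192916e-03.
By linearity: E[X] = C(83, 3)·p³ ≈ 91881 · 3.9192916e-03 ≈ 360.10843.
Since α = 2/3 < 1, p = c/n^{2/3} ≫ 1/n is above the triangle threshold p ~ 1/n. Asymptotically E[X] ~ (c³/6)·n^{3(1−α)} = (3³/6)·n^{1} → ∞; triangles are abundant w.h.p.

E[X] ≈ 360.10843; in regime p = Θ(1/n^{2/3}) E[X] diverges (above the triangle threshold p ~ 1/n).


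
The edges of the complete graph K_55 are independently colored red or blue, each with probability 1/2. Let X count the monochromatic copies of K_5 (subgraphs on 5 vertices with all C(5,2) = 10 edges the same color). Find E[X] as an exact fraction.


Let X = Σ_S X_S over the C(55, 5) = 3478761 subsets S of size 5, where X_S = 1 if the K_5 on S is monochromatic.
For a fixed S, the K_5 on S has C(5, 2) = 10 edges. P[all 10 edges red] = (1/2)^10, and likewise for blue, so P[monochromatic] = 2·(1/2)^10 = 2^{1 − 10} = 1/512.
By linearity: E[X] = C(55, 5) · 2^{1 − 10} = 3478761 · 1/512 = 3478761/512.
Numerically: E[X] ≈ 6794.455078.

E[X] = C(55,5)·2^(1−C(5,2)) = 3478761/512 ≈ 6794.455078.


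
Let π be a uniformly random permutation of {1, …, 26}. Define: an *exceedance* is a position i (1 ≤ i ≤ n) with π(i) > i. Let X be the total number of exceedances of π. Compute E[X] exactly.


Write X = Σ_{i=1}^{26} X_i, where X_i = 1_{π(i) > i}.
For each fixed i, π(i) is uniform over {1, …, 26} (marginal of a uniform permutation), so P[π(i) > i] = (n − i)/n. Summing: Σ_{i=1}^{26} (n − i)/n = (0 + 1 + … + 25)/26 = 26(26 − 1)/(2·26) = (26 − 1)/2.
Hence E[X] = Σ_{i=1}^{26} (26 − i)/26 = 25/2 ≈ 12.5000.

E[X] = 25/2 = 12.5000.


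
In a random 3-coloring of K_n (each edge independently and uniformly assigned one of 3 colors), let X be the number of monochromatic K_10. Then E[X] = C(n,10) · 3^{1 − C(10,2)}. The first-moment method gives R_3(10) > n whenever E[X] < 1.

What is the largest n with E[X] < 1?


We need C(n, 10) · 3^{1 − 45} < 1, i.e. C(n, 10) < 3^{45 − 1} = 984770902183611232881.
Check values of n near the boundary:
  n = 570: C(570, 10) = 921524823451961408691; 921524823451961408691 < 984770902183611232881? YES
  n = 571: C(571, 10) = 937951290893172842001; 937951290893172842001 < 984770902183611232881? YES
  n = 572: C(572, 10) = 954640815642161682606; 954640815642161682606 < 984770902183611232881? YES
  n = 573: C(573, 10) = 971597135635805762226; 971597135635805762226 < 984770902183611232881? YES
  n = 574: C(574, 10) = 988824035203816502691; 988824035203816502691 < 984770902183611232881? NO
The largest n with C(n, 10) < 984770902183611232881 is n = 573 (where E[X] = 35985079097622435638/36472996377170786403 ≈ 0.9866). Hence R_3(10) > 573, i.e. R_3(10) ≥ 574.

Largest n = 573; hence R_3(10) > 573.


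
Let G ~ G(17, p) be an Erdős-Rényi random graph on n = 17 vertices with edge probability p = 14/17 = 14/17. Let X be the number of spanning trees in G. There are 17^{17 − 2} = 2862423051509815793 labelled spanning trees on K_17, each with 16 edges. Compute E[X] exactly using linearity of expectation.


K_17 has 17^{17 − 2} = 2862423051509815793 labelled spanning trees.
For each such spanning tree H, let X_H = 1 if all 16 edges of H are present in G. Then P[X_H = 1] = p^{16} = (14/17)^{16} = 2177953337809371136/48661191875666868481.
Summing the indicators: E[X] = Σ_H E[X_H] = 2862423051509815793 · p^{16} = 2862423051509815793 · 2177953337809371136/48661191875666868481 = 2177953337809371136/17.
Numerically: E[X] ≈ 1.28e+17.

E[X] = 2862423051509815793 · (14/17)^{16} = 2177953337809371136/17 ≈ 1.28e+17.


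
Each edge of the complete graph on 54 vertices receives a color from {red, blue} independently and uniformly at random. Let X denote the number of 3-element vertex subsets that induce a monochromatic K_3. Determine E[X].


Let X = Σ_S X_S over the C(54, 3) = 24804 subsets S of size 3, where X_S = 1 if the K_3 on S is monochromatic.
For a fixed S, the K_3 on S has C(3, 2) = 3 edges. P[all 3 edges red] = (1/2)^3, and likewise for blue, so P[monochromatic] = 2·(1/2)^3 = 2^{1 − 3} = 1/4.
By linearity: E[X] = C(54, 3) · 2^{1 − 3} = 24804 · 1/4 = 6201.
Numerically: E[X] ≈ 6201.000.

E[X] = C(54,3)·2^(1−C(3,2)) = 6201 ≈ 6201.000.


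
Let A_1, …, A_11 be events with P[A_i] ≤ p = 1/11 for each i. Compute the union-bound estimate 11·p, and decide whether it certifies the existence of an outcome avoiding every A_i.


Union bound: P[∪_{i=1}^{11} A_i] ≤ Σ_i P[A_i] ≤ 11·p = 11·(1/11) = 1.
Numerically: 1 ≈ 1.0000000.
Is 1 < 1? NO.
Since the bound 1 is ≥ 1, the union bound is uninformative here; it does NOT by itself certify existence.

11·p = 1 ≈ 1.0000000; existence NOT certified by the union bound.


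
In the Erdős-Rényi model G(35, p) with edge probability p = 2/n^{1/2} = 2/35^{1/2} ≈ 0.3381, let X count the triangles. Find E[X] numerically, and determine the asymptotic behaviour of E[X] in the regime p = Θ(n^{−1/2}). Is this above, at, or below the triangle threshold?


Number of potential triangles: C(35, 3) = 6545.
Each occurs with probability p³ ≈ (0.3381)³ ≈ 3.863562e-02.
By linearity: E[X] = C(35, 3)·p³ ≈ 6545 · 3.863562e-02 ≈ 252.8702.
Since α = 1/2 < 1, p = c/n^{1/2} ≫ 1/n is above the triangle threshold p ~ 1/n. Asymptotically E[X] ~ (c³/6)·n^{3(1−α)} = (2³/6)·n^{1.5} → ∞; triangles are abundant w.h.p.

E[X] ≈ 252.8702; in regime p = Θ(1/n^{1/2}) E[X] diverges (above the triangle threshold p ~ 1/n).


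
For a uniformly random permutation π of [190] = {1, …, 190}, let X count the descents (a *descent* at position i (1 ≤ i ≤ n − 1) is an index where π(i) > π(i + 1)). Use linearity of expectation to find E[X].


Write X = Σ X_I over i = 1, …, 189, with X_I the indicator of one descent.
There are 189 indicators.
For each fixed i, the pair (π(i), π(i+1)) is a uniformly random ordered pair of distinct values from {1, …, 190}; by symmetry P[π(i) > π(i+1)] = 1/2.
By linearity: E[X] = 189 · (1/2) = (190 − 1) · (1/2) = 189/2 ≈ 94.50000.

E[X] = 189/2 = 94.50000.


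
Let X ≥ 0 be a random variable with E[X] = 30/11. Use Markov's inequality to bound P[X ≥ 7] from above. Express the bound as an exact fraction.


μ = E[X] = 30/11, a = 7.
Markov: P[X ≥ 7] ≤ μ/a = (30/11)/7 = 30/77.
Numerically: ≈ 0.3896.
(Since a = 7 > μ = 2.7273, the bound 30/77 is < 1 and informative.)

P[X ≥ 7] ≤ 30/77 ≈ 0.3896.


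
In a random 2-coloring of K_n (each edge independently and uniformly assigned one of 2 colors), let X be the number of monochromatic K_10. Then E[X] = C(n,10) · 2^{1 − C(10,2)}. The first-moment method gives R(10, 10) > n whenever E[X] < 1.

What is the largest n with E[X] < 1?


We need C(n, 10) · 2^{1 − 45} < 1, i.e. C(n, 10) < 2^{45 − 1} = 17592186044416.
Check values of n near the boundary:
  n = 96: C(96, 10) = 11279926456656; 11279926456656 < 17592186044416? YES
  n = 97: C(97, 10) = 12576469727536; 12576469727536 < 17592186044416? YES
  n = 98: C(98, 10) = 14005614014756; 14005614014756 < 17592186044416? YES
  n = 99: C(99, 10) = 15579278510796; 15579278510796 < 17592186044416? YES
  n = 100: C(100, 10) = 17310309456440; 17310309456440 < 17592186044416? YES
  n = 101: C(101, 10) = 19212541264840; 19212541264840 < 17592186044416? NO
  n = 102: C(102, 10) = 21300860967540; 21300860967540 < 17592186044416? NO
The largest n with C(n, 10) < 17592186044416 is n = 100 (where E[X] = 2163788682055/2199023255552 ≈ 0.9839772). Hence R(10, 10) > 100, i.e. R(10, 10) ≥ 101.

Largest n = 100; hence R(10, 10) > 100.


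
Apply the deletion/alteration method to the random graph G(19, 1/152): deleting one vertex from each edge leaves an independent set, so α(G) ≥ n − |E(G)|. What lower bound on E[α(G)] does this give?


E[|E(G)|] = C(19, 2)·p = 171 · (1/152) = 9/8.
E[α(G)] ≥ n − E[|E(G)|] = 19 − 9/8 = 143/8.
Numerically: ≈ 17.8750.
(This is only a lower bound; the true E[α(G)] may be larger.)

E[α(G)] ≥ 143/8 ≈ 17.8750.


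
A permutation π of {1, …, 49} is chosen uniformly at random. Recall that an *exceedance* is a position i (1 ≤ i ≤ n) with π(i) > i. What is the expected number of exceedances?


Write X = Σ_{i=1}^{49} X_i, where X_i = 1_{π(i) > i}.
For each fixed i, π(i) is uniform over {1, …, 49} (marginal of a uniform permutation), so P[π(i) > i] = (n − i)/n. Summing: Σ_{i=1}^{49} (n − i)/n = (0 + 1 + … + 48)/49 = 49(49 − 1)/(2·49) = (49 − 1)/2.
Hence E[X] = Σ_{i=1}^{49} (49 − i)/49 = 24 ≈ 24.00000.

E[X] = 24 = 24.00000.


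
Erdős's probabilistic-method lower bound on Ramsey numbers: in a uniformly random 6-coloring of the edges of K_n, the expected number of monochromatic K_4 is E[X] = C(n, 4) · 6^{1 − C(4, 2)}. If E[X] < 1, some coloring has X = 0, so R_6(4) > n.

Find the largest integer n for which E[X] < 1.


We need C(n, 4) · 6^{1 − 6} < 1, i.e. C(n, 4) < 6^{6 − 1} = 7776.
Check values of n near the boundary:
  n = 20: C(20, 4) = 4845; 4845 < 7776? YES
  n = 21: C(21, 4) = 5985; 5985 < 7776? YES
  n = 22: C(22, 4) = 7315; 7315 < 7776? YES
  n = 23: C(23, 4) = 8855; 8855 < 7776? NO
The largest n with C(n, 4) < 7776 is n = 22 (where E[X] = 7315/7776 ≈ 0.941). Hence R_6(4) > 22, i.e. R_6(4) ≥ 23.

Largest n = 22; hence R_6(4) > 22.


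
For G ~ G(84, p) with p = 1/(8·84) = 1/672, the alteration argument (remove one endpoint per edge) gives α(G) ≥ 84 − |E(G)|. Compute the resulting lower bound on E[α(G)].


E[|E(G)|] = C(84, 2)·p = 3486 · (1/672) = 83/16.
E[α(G)] ≥ n − E[|E(G)|] = 84 − 83/16 = 1261/16.
Numerically: ≈ 78.812500.
(This is only a lower bound; the true E[α(G)] may be larger.)

E[α(G)] ≥ 1261/16 ≈ 78.812500.


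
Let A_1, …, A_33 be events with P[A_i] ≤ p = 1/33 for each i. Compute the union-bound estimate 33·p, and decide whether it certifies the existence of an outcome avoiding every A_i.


Union bound: P[∪_{i=1}^{33} A_i] ≤ Σ_i P[A_i] ≤ 33·p = 33·(1/33) = 1.
Numerically: 1 ≈ 1.0000.
Is 1 < 1? NO.
Since the bound 1 is ≥ 1, the union bound is uninformative here; it does NOT by itself certify existence.

33·p = 1 ≈ 1.0000; existence NOT certified by the union bound.


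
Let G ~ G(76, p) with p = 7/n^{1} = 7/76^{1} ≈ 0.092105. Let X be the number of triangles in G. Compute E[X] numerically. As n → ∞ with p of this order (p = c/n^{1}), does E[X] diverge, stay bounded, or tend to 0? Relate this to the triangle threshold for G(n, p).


Number of potential triangles: C(76, 3) = 70300.
Each occurs with probability p³ ≈ (0.092105)³ ≈ 7.8136390e-04.
By linearity: E[X] = C(76, 3)·p³ ≈ 70300 · 7.8136390e-04 ≈ 54.92988.
Here α = 1, so p = 7/n is exactly at the triangle threshold p ~ 1/n. Asymptotically E[X] → c³/6 = 7³/6 = 343/6 ≈ 57.16667, a bounded constant. In this regime the triangle count is asymptotically Poisson(c³/6).

E[X] ≈ 54.92988; in regime p = Θ(1/n^{1}) E[X] stays bounded (at the triangle threshold p ~ 1/n).


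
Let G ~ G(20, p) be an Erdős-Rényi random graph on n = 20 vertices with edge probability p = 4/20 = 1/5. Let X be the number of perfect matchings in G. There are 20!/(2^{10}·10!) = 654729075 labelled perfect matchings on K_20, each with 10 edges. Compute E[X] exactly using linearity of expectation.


K_20 has 20!/(2^{10}·10!) = 654729075 labelled perfect matchings.
For each such perfect matching H, let X_H = 1 if all 10 edges of H are present in G. Then P[X_H = 1] = p^{10} = (1/5)^{10} = 1/9765625.
Summing the indicators: E[X] = Σ_H E[X_H] = 654729075 · p^{10} = 654729075 · 1/9765625 = 26189163/390625.
Numerically: E[X] ≈ 67.0443.

E[X] = 654729075 · (1/5)^{10} = 26189163/390625 ≈ 67.0443.


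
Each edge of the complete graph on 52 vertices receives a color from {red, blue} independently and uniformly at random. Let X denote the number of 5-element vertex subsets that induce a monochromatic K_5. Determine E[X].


Let X = Σ_S X_S over the C(52, 5) = 2598960 subsets S of size 5, where X_S = 1 if the K_5 on S is monochromatic.
For a fixed S, the K_5 on S has C(5, 2) = 10 edges. P[all 10 edges red] = (1/2)^10, and likewise for blue, so P[monochromatic] = 2·(1/2)^10 = 2^{1 − 10} = 1/512.
By linearity of expectation: E[X] = C(52, 5) · 2^{1 − 10} = 2598960 · 1/512 = 162435/32.
Numerically: E[X] ≈ 5076.093750.

E[X] = C(52,5)·2^(1−C(5,2)) = 162435/32 ≈ 5076.093750.


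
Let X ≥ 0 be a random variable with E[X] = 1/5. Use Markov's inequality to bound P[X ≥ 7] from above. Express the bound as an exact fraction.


μ = E[X] = 1/5, a = 7.
Markov: P[X ≥ 7] ≤ μ/a = (1/5)/7 = 1/35.
Numerically: ≈ 0.029.
(Since a = 7 > μ = 0.200, the bound 1/35 is < 1 and informative.)

P[X ≥ 7] ≤ 1/35 ≈ 0.029.


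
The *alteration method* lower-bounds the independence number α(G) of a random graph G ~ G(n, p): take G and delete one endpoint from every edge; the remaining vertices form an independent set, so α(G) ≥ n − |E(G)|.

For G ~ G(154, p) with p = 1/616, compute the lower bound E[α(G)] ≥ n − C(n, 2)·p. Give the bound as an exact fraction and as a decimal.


E[|E(G)|] = C(154, 2)·p = 11781 · (1/616) = 153/8.
E[α(G)] ≥ n − E[|E(G)|] = 154 − 153/8 = 1079/8.
Numerically: ≈ 134.8750.
(This is only a lower bound; the true E[α(G)] may be larger.)

E[α(G)] ≥ 1079/8 ≈ 134.8750.


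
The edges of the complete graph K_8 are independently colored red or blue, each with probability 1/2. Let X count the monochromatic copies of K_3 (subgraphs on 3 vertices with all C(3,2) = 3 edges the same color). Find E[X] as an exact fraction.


Let X = Σ_S X_S over the C(8, 3) = 56 subsets S of size 3, where X_S = 1 if the K_3 on S is monochromatic.
For a fixed S, the K_3 on S has C(3, 2) = 3 edges. P[all 3 edges red] = (1/2)^3, and likewise for blue, so P[monochromatic] = 2·(1/2)^3 = 2^{1 − 3} = 1/4.
By linearity of expectation: E[X] = C(8, 3) · 2^{1 − 3} = 56 · 1/4 = 14.
Numerically: E[X] ≈ 14.000.

E[X] = C(8,3)·2^(1−C(3,2)) = 14 ≈ 14.000.


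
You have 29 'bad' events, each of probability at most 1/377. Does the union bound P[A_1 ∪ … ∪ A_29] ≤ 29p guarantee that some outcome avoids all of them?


Union bound: P[∪_{i=1}^{29} A_i] ≤ Σ_i P[A_i] ≤ 29·p = 29·(1/377) = 1/13.
Numerically: 1/13 ≈ 0.077.
Is 1/13 < 1? YES.
Since P[∪ A_i] ≤ 1/13 < 1, the complement has P[∩ A_i^c] ≥ 1 − 1/13 = 12/13 > 0, so some outcome avoids every A_i.

29·p = 1/13 ≈ 0.077; existence CERTIFIED by the union bound.


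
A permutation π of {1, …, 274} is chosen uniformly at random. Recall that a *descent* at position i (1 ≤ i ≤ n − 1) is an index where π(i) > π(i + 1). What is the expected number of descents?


Write X = Σ X_I over i = 1, …, 273, with X_I the indicator of one descent.
There are 273 indicators.
For each fixed i, the pair (π(i), π(i+1)) is a uniformly random ordered pair of distinct values from {1, …, 274}; by symmetry P[π(i) > π(i+1)] = 1/2.
By linearity: E[X] = 273 · (1/2) = (274 − 1) · (1/2) = 273/2 ≈ 136.50000.

E[X] = 273/2 = 136.50000.


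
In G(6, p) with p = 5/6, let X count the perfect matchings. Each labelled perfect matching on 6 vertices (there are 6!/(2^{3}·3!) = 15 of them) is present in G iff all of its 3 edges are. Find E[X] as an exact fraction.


K_6 has 6!/(2^{3}·3!) = 15 labelled perfect matchings.
For each such perfect matching H, let X_H = 1 if all 3 edges of H are present in G. Then P[X_H = 1] = p^{3} = (5/6)^{3} = 125/216.
By linearity of expectation: E[X] = Σ_H E[X_H] = 15 · p^{3} = 15 · 125/216 = 625/72.
Numerically: E[X] ≈ 8.681.

E[X] = 15 · (5/6)^{3} = 625/72 ≈ 8.681.


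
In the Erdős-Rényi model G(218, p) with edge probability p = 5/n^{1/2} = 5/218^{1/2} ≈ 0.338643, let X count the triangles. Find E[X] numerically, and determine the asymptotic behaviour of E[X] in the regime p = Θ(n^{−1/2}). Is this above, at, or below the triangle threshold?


Number of potential triangles: C(218, 3) = 1703016.
Each occurs with probability p³ ≈ (0.338643)³ ≈ 3.88351755e-02.
By linearity: E[X] = C(218, 3)·p³ ≈ 1703016 · 3.88351755e-02 ≈ 66136.925313.
Since α = 1/2 < 1, p = c/n^{1/2} ≫ 1/n is above the triangle threshold p ~ 1/n. Asymptotically E[X] ~ (c³/6)·n^{3(1−α)} = (5³/6)·n^{1.5} → ∞; triangles are abundant w.h.p.

E[X] ≈ 66136.925313; in regime p = Θ(1/n^{1/2}) E[X] diverges (above the triangle threshold p ~ 1/n).


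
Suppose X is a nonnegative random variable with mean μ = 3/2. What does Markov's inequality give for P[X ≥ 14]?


μ = E[X] = 3/2, a = 14.
Markov: P[X ≥ 14] ≤ μ/a = (3/2)/14 = 3/28.
Numerically: ≈ 0.107.
(Since a = 14 > μ = 1.500, the bound 3/28 is < 1 and informative.)

P[X ≥ 14] ≤ 3/28 ≈ 0.107.


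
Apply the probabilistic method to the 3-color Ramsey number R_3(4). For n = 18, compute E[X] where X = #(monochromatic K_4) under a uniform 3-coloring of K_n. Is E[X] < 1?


E[X] = C(18, 4) · 3^{1 − 6} = 3060 · 3^{−5} = 3060/243.
As a reduced fraction: E[X] = 340/27 ≈ 12.59259.
Is E[X] < 1? NO.
Since E[X] ≥ 1, the first-moment bound is inconclusive at n = 18; it does NOT by itself certify R_3(4) > 18.

E[X] = 340/27 ≈ 12.59259; E[X] ≥ 1; first-moment method inconclusive here.


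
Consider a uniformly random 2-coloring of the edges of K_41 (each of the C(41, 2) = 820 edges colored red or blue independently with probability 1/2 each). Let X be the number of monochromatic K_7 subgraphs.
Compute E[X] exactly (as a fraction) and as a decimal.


Let X = Σ_S X_S over the C(41, 7) = 22481940 subsets S of size 7, where X_S = 1 if the K_7 on S is monochromatic.
For a fixed S, the K_7 on S has C(7, 2) = 21 edges. P[all 21 edges red] = (1/2)^21, and likewise for blue, so P[monochromatic] = 2·(1/2)^21 = 2^{1 − 21} = 1/1048576.
By linearity: E[X] = C(41, 7) · 2^{1 − 21} = 22481940 · 1/1048576 = 5620485/262144.
Numerically: E[X] ≈ 21.440.

E[X] = C(41,7)·2^(1−C(7,2)) = 5620485/262144 ≈ 21.440.


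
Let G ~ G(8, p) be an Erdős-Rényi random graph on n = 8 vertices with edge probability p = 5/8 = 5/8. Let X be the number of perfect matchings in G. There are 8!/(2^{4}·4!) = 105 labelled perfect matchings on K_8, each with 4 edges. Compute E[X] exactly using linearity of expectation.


K_8 has 8!/(2^{4}·4!) = 105 labelled perfect matchings.
For each such perfect matching H, let X_H = 1 if all 4 edges of H are present in G. Then P[X_H = 1] = p^{4} = (5/8)^{4} = 625/4096.
Summing the indicators: E[X] = Σ_H E[X_H] = 105 · p^{4} = 105 · 625/4096 = 65625/4096.
Numerically: E[X] ≈ 16.0217.

E[X] = 105 · (5/8)^{4} = 65625/4096 ≈ 16.0217.


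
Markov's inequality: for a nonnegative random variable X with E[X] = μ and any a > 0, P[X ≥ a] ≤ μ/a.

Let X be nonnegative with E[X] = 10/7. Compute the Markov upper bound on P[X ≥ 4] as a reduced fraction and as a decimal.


μ = E[X] = 10/7, a = 4.
Markov: P[X ≥ 4] ≤ μ/a = (10/7)/4 = 5/14.
Numerically: ≈ 0.35714.
(Since a = 4 > μ = 1.42857, the bound 5/14 is < 1 and informative.)

P[X ≥ 4] ≤ 5/14 ≈ 0.35714.


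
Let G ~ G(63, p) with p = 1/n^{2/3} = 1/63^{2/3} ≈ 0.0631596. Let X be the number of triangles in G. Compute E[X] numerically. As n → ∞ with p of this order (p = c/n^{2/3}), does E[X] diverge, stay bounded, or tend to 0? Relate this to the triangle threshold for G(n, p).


Number of potential triangles: C(63, 3) = 39711.
Each occurs with probability p³ ≈ (0.0631596)³ ≈ 2.51952633e-04.
By linearity: E[X] = C(63, 3)·p³ ≈ 39711 · 2.51952633e-04 ≈ 10.005291.
Since α = 2/3 < 1, p = c/n^{2/3} ≫ 1/n is above the triangle threshold p ~ 1/n. Asymptotically E[X] ~ (c³/6)·n^{3(1−α)} = (1³/6)·n^{1} → ∞; triangles are abundant w.h.p.

E[X] ≈ 10.005291; in regime p = Θ(1/n^{2/3}) E[X] diverges (above the triangle threshold p ~ 1/n).


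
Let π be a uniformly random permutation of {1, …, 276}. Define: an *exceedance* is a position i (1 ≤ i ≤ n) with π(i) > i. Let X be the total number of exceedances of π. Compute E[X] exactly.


Write X = Σ_{i=1}^{276} X_i, where X_i = 1_{π(i) > i}.
For each fixed i, π(i) is uniform over {1, …, 276} (marginal of a uniform permutation), so P[π(i) > i] = (n − i)/n. Summing: Σ_{i=1}^{276} (n − i)/n = (0 + 1 + … + 275)/276 = 276(276 − 1)/(2·276) = (276 − 1)/2.
Hence E[X] = Σ_{i=1}^{276} (276 − i)/276 = 275/2 ≈ 137.500000.

E[X] = 275/2 = 137.500000.


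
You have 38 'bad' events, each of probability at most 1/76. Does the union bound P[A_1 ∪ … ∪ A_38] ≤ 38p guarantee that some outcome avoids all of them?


Union bound: P[∪_{i=1}^{38} A_i] ≤ Σ_i P[A_i] ≤ 38·p = 38·(1/76) = 1/2.
Numerically: 1/2 ≈ 0.50000.
Is 1/2 < 1? YES.
Since P[∪ A_i] ≤ 1/2 < 1, the complement has P[∩ A_i^c] ≥ 1 − 1/2 = 1/2 > 0, so some outcome avoids every A_i.

38·p = 1/2 ≈ 0.50000; existence CERTIFIED by the union bound.


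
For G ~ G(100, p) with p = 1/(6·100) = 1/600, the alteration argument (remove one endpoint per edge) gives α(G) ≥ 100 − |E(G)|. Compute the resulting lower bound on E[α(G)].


E[|E(G)|] = C(100, 2)·p = 4950 · (1/600) = 33/4.
E[α(G)] ≥ n − E[|E(G)|] = 100 − 33/4 = 367/4.
Numerically: ≈ 91.750000.
(This is only a lower bound; the true E[α(G)] may be larger.)

E[α(G)] ≥ 367/4 ≈ 91.750000.


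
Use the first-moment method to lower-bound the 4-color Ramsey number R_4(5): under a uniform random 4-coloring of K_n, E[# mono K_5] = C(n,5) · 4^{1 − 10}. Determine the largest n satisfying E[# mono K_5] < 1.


We need C(n, 5) · 4^{1 − 10} < 1, i.e. C(n, 5) < 4^{10 − 1} = 262144.
Check values of n near the boundary:
  n = 29: C(29, 5) = 118755; 118755 < 262144? YES
  n = 30: C(30, 5) = 142506; 142506 < 262144? YES
  n = 31: C(31, 5) = 169911; 169911 < 262144? YES
  n = 32: C(32, 5) = 201376; 201376 < 262144? YES
  n = 33: C(33, 5) = 237336; 237336 < 262144? YES
  n = 34: C(34, 5) = 278256; 278256 < 262144? NO
  n = 35: C(35, 5) = 324632; 324632 < 262144? NO
  n = 36: C(36, 5) = 376992; 376992 < 262144? NO
The largest n with C(n, 5) < 262144 is n = 33 (where E[X] = 29667/32768 ≈ 0.9053650). Hence R_4(5) > 33, i.e. R_4(5) ≥ 34.

Largest n = 33; hence R_4(5) > 33.


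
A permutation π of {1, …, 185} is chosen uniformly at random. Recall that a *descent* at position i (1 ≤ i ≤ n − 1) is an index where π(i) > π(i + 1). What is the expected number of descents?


Write X = Σ X_I over i = 1, …, 184, with X_I the indicator of one descent.
There are 184 indicators.
For each fixed i, the pair (π(i), π(i+1)) is a uniformly random ordered pair of distinct values from {1, …, 185}; by symmetry P[π(i) > π(i+1)] = 1/2.
By linearity: E[X] = 184 · (1/2) = (185 − 1) · (1/2) = 92 ≈ 92.0000.

E[X] = 92 = 92.0000.


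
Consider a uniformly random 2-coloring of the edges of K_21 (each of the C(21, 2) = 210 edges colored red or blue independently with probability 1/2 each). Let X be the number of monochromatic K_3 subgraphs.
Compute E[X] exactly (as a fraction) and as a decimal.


Let X = Σ_S X_S over the C(21, 3) = 1330 subsets S of size 3, where X_S = 1 if the K_3 on S is monochromatic.
For a fixed S, the K_3 on S has C(3, 2) = 3 edges. P[all 3 edges red] = (1/2)^3, and likewise for blue, so P[monochromatic] = 2·(1/2)^3 = 2^{1 − 3} = 1/4.
Summing: E[X] = C(21, 3) · 2^{1 − 3} = 1330 · 1/4 = 665/2.
Numerically: E[X] ≈ 332.5000.

E[X] = C(21,3)·2^(1−C(3,2)) = 665/2 ≈ 332.5000.


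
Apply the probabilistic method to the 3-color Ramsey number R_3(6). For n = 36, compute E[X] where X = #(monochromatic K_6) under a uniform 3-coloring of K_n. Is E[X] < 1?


E[X] = C(36, 6) · 3^{1 − 15} = 1947792 · 3^{−14} = 1947792/4782969.
As a reduced fraction: E[X] = 649264/1594323 ≈ 0.407.
Is E[X] < 1? YES.
Since E[X] < 1, there exists a 3-coloring of K_{36} with no monochromatic K_6; hence R_3(6) > 36.

E[X] = 649264/1594323 ≈ 0.407; E[X] < 1, so R_3(6) > 36.


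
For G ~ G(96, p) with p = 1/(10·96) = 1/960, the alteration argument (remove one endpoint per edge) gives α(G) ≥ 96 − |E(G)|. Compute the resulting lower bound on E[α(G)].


E[|E(G)|] = C(96, 2)·p = 4560 · (1/960) = 19/4.
E[α(G)] ≥ n − E[|E(G)|] = 96 − 19/4 = 365/4.
Numerically: ≈ 91.250000.
(This is only a lower bound; the true E[α(G)] may be larger.)

E[α(G)] ≥ 365/4 ≈ 91.250000.


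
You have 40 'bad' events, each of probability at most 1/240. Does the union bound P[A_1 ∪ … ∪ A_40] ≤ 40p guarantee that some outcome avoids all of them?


Union bound: P[∪_{i=1}^{40} A_i] ≤ Σ_i P[A_i] ≤ 40·p = 40·(1/240) = 1/6.
Numerically: 1/6 ≈ 0.167.
Is 1/6 < 1? YES.
Since P[∪ A_i] ≤ 1/6 < 1, the complement has P[∩ A_i^c] ≥ 1 − 1/6 = 5/6 > 0, so some outcome avoids every A_i.

40·p = 1/6 ≈ 0.167; existence CERTIFIED by the union bound.


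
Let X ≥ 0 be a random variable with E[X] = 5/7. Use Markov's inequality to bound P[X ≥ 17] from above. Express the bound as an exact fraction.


μ = E[X] = 5/7, a = 17.
Markov: P[X ≥ 17] ≤ μ/a = (5/7)/17 = 5/119.
Numerically: ≈ 0.042017.
(Since a = 17 > μ = 0.714286, the bound 5/119 is < 1 and informative.)

P[X ≥ 17] ≤ 5/119 ≈ 0.042017.


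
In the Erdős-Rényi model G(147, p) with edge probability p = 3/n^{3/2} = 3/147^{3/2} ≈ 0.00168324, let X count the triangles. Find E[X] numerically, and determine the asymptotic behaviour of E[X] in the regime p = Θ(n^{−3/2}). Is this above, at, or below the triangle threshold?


Number of potential triangles: C(147, 3) = 518665.
Each occurs with probability p³ ≈ (0.00168324)³ ≈ 4.76909263e-09.
By linearity: E[X] = C(147, 3)·p³ ≈ 518665 · 4.76909263e-09 ≈ 0.002474.
Since α = 3/2 > 1, p = c/n^{3/2} = o(1/n) is below the triangle threshold p ~ 1/n. Asymptotically E[X] ~ (c³/6)·n^{3(1−α)} = (3³/6)·n^{-1.5} → 0, so by Markov's inequality G has no triangles w.h.p.

E[X] ≈ 0.002474; in regime p = Θ(1/n^{3/2}) E[X] tends to 0 (below the triangle threshold p ~ 1/n).


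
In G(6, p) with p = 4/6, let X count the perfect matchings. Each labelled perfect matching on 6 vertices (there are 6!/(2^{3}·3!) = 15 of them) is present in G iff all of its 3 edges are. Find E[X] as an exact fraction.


K_6 has 6!/(2^{3}·3!) = 15 labelled perfect matchings.
For each such perfect matching H, let X_H = 1 if all 3 edges of H are present in G. Then P[X_H = 1] = p^{3} = (2/3)^{3} = 8/27.
By linearity: E[X] = Σ_H E[X_H] = 15 · p^{3} = 15 · 8/27 = 40/9.
Numerically: E[X] ≈ 4.44.

E[X] = 15 · (2/3)^{3} = 40/9 ≈ 4.44.


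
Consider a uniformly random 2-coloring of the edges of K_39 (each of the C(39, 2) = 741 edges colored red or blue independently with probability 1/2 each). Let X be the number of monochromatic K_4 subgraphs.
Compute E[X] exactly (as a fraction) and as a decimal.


Let X = Σ_S X_S over the C(39, 4) = 82251 subsets S of size 4, where X_S = 1 if the K_4 on S is monochromatic.
For a fixed S, the K_4 on S has C(4, 2) = 6 edges. P[all 6 edges red] = (1/2)^6, and likewise for blue, so P[monochromatic] = 2·(1/2)^6 = 2^{1 − 6} = 1/32.
By linearity of expectation: E[X] = C(39, 4) · 2^{1 − 6} = 82251 · 1/32 = 82251/32.
Numerically: E[X] ≈ 2570.3438.

E[X] = C(39,4)·2^(1−C(4,2)) = 82251/32 ≈ 2570.3438.


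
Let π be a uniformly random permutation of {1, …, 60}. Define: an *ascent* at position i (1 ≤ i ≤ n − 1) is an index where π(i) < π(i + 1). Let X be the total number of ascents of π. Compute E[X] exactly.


Write X = Σ X_I over i = 1, …, 59, with X_I the indicator of one ascent.
There are 59 indicators.
For each fixed i, the pair (π(i), π(i+1)) is a uniformly random ordered pair of distinct values from {1, …, 60}; by symmetry P[π(i) < π(i+1)] = 1/2.
By linearity: E[X] = 59 · (1/2) = (60 − 1) · (1/2) = 59/2 ≈ 29.500.

E[X] = 59/2 = 29.500.


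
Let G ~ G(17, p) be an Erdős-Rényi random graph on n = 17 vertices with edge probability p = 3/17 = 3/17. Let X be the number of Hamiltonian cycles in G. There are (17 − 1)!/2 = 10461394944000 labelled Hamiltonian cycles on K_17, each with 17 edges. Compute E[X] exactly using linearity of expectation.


K_17 has (17 − 1)!/2 = 10461394944000 labelled Hamiltonian cycles.
For each such Hamiltonian cycle H, let X_H = 1 if all 17 edges of H are present in G. Then P[X_H = 1] = p^{17} = (3/17)^{17} = 129140163/827240261886336764177.
By linearity of expectation: E[X] = Σ_H E[X_H] = 10461394944000 · p^{17} = 10461394944000 · 129140163/827240261886336764177 = 1350986248275535872000/827240261886336764177.
Numerically: E[X] ≈ 1.633.

E[X] = 10461394944000 · (3/17)^{17} = 1350986248275535872000/827240261886336764177 ≈ 1.633.


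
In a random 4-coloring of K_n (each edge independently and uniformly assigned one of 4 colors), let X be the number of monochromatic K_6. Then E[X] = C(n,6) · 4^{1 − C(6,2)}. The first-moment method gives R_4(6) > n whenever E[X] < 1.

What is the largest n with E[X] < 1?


We need C(n, 6) · 4^{1 − 15} < 1, i.e. C(n, 6) < 4^{15 − 1} = 268435456.
Check values of n near the boundary:
  n = 74: C(74, 6) = 185250786; 185250786 < 268435456? YES
  n = 75: C(75, 6) = 201359550; 201359550 < 268435456? YES
  n = 76: C(76, 6) = 218618940; 218618940 < 268435456? YES
  n = 77: C(77, 6) = 237093780; 237093780 < 268435456? YES
  n = 78: C(78, 6) = 256851595; 256851595 < 268435456? YES
  n = 79: C(79, 6) = 277962685; 277962685 < 268435456? NO
The largest n with C(n, 6) < 268435456 is n = 78 (where E[X] = 256851595/268435456 ≈ 0.9568). Hence R_4(6) > 78, i.e. R_4(6) ≥ 79.

Largest n = 78; hence R_4(6) > 78.


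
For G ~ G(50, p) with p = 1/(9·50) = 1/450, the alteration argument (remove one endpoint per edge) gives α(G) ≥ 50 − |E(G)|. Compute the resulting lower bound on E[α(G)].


E[|E(G)|] = C(50, 2)·p = 1225 · (1/450) = 49/18.
E[α(G)] ≥ n − E[|E(G)|] = 50 − 49/18 = 851/18.
Numerically: ≈ 47.278.
(This is only a lower bound; the true E[α(G)] may be larger.)

E[α(G)] ≥ 851/18 ≈ 47.278.


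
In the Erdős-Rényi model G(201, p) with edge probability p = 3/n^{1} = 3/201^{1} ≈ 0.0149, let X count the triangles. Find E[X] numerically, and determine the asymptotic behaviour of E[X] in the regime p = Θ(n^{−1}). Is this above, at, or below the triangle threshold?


Number of potential triangles: C(201, 3) = 1333300.
Each occurs with probability p³ ≈ (0.0149)³ ≈ 3.32488e-06.
By linearity: E[X] = C(201, 3)·p³ ≈ 1333300 · 3.32488e-06 ≈ 4.433.
Here α = 1, so p = 3/n is exactly at the triangle threshold p ~ 1/n. Asymptotically E[X] → c³/6 = 3³/6 = 9/2 ≈ 4.500, a bounded constant. In this regime the triangle count is asymptotically Poisson(c³/6).

E[X] ≈ 4.433; in regime p = Θ(1/n^{1}) E[X] stays bounded (at the triangle threshold p ~ 1/n).


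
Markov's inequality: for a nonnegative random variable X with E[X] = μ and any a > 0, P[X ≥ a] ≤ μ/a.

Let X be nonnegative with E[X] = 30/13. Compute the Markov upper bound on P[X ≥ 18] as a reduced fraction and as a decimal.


μ = E[X] = 30/13, a = 18.
Markov: P[X ≥ 18] ≤ μ/a = (30/13)/18 = 5/39.
Numerically: ≈ 0.128205.
(Since a = 18 > μ = 2.307692, the bound 5/39 is < 1 and informative.)

P[X ≥ 18] ≤ 5/39 ≈ 0.128205.


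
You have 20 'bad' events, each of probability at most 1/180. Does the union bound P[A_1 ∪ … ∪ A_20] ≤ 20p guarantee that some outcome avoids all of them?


Union bound: P[∪_{i=1}^{20} A_i] ≤ Σ_i P[A_i] ≤ 20·p = 20·(1/180) = 1/9.
Numerically: 1/9 ≈ 0.11111.
Is 1/9 < 1? YES.
Since P[∪ A_i] ≤ 1/9 < 1, the complement has P[∩ A_i^c] ≥ 1 − 1/9 = 8/9 > 0, so some outcome avoids every A_i.

20·p = 1/9 ≈ 0.11111; existence CERTIFIED by the union bound.


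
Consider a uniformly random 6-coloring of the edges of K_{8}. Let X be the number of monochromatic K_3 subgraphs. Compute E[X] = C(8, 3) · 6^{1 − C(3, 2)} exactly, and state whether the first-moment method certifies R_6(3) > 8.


E[X] = C(8, 3) · 6^{1 − 3} = 56 · 6^{−2} = 56/36.
As a reduced fraction: E[X] = 14/9 ≈ 1.5556.
Is E[X] < 1? NO.
Since E[X] ≥ 1, the first-moment bound is inconclusive at n = 8; it does NOT by itself certify R_6(3) > 8.

E[X] = 14/9 ≈ 1.5556; E[X] ≥ 1; first-moment method inconclusive here.


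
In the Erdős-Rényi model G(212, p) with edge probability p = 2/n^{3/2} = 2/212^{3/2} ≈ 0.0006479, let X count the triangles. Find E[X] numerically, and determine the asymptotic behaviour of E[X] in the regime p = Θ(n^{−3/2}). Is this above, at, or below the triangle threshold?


Number of potential triangles: C(212, 3) = 1565620.
Each occurs with probability p³ ≈ (0.0006479)³ ≈ 2.720061e-10.
By linearity: E[X] = C(212, 3)·p³ ≈ 1565620 · 2.720061e-10 ≈ 0.0004.
Since α = 3/2 > 1, p = c/n^{3/2} = o(1/n) is below the triangle threshold p ~ 1/n. Asymptotically E[X] ~ (c³/6)·n^{3(1−α)} = (2³/6)·n^{-1.5} → 0, so by Markov's inequality G has no triangles w.h.p.

E[X] ≈ 0.0004; in regime p = Θ(1/n^{3/2}) E[X] tends to 0 (below the triangle threshold p ~ 1/n).


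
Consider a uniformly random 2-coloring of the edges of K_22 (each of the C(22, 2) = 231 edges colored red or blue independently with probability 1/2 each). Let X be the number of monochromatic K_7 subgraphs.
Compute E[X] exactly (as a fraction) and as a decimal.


Let X = Σ_S X_S over the C(22, 7) = 170544 subsets S of size 7, where X_S = 1 if the K_7 on S is monochromatic.
For a fixed S, the K_7 on S has C(7, 2) = 21 edges. P[all 21 edges red] = (1/2)^21, and likewise for blue, so P[monochromatic] = 2·(1/2)^21 = 2^{1 − 21} = 1/1048576.
By linearity: E[X] = C(22, 7) · 2^{1 − 21} = 170544 · 1/1048576 = 10659/65536.
Numerically: E[X] ≈ 0.162643.

E[X] = C(22,7)·2^(1−C(7,2)) = 10659/65536 ≈ 0.162643.


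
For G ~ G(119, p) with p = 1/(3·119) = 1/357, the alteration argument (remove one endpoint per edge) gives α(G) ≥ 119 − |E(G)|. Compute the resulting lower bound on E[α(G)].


E[|E(G)|] = C(119, 2)·p = 7021 · (1/357) = 59/3.
E[α(G)] ≥ n − E[|E(G)|] = 119 − 59/3 = 298/3.
Numerically: ≈ 99.3333.
(This is only a lower bound; the true E[α(G)] may be larger.)

E[α(G)] ≥ 298/3 ≈ 99.3333.


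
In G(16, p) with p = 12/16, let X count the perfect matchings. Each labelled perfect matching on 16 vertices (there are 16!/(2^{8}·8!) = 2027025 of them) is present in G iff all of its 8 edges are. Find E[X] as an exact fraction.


K_16 has 16!/(2^{8}·8!) = 2027025 labelled perfect matchings.
For each such perfect matching H, let X_H = 1 if all 8 edges of H are present in G. Then P[X_H = 1] = p^{8} = (3/4)^{8} = 6561/65536.
By linearity: E[X] = Σ_H E[X_H] = 2027025 · p^{8} = 2027025 · 6561/65536 = 13299311025/65536.
Numerically: E[X] ≈ 2.0293e+05.

E[X] = 2027025 · (3/4)^{8} = 13299311025/65536 ≈ 2.0293e+05.


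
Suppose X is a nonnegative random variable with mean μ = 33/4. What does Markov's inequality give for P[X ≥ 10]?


μ = E[X] = 33/4, a = 10.
Markov: P[X ≥ 10] ≤ μ/a = (33/4)/10 = 33/40.
Numerically: ≈ 0.82500.
(Since a = 10 > μ = 8.25000, the bound 33/40 is < 1 and informative.)

P[X ≥ 10] ≤ 33/40 ≈ 0.82500.


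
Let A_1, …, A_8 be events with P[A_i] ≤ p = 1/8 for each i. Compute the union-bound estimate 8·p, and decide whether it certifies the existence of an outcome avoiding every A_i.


Union bound: P[∪_{i=1}^{8} A_i] ≤ Σ_i P[A_i] ≤ 8·p = 8·(1/8) = 1.
Numerically: 1 ≈ 1.00000.
Is 1 < 1? NO.
Since the bound 1 is ≥ 1, the union bound is uninformative here; it does NOT by itself certify existence.

8·p = 1 ≈ 1.00000; existence NOT certified by the union bound.


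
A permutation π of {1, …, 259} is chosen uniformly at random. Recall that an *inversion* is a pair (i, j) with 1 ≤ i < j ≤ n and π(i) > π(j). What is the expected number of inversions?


Write X = Σ X_I over the C(259, 2) = 33411 pairs i < j, with X_I the indicator of one inversion.
There are 33411 indicators.
For each fixed pair i < j, the values π(i) and π(j) are two distinct elements of {1, …, 259} in uniformly random order; by symmetry P[π(i) > π(j)] = 1/2.
By linearity: E[X] = 33411 · (1/2) = C(259, 2) · (1/2) = 33411/2 = 33411/2 ≈ 16705.500000.

E[X] = 33411/2 = 16705.500000.


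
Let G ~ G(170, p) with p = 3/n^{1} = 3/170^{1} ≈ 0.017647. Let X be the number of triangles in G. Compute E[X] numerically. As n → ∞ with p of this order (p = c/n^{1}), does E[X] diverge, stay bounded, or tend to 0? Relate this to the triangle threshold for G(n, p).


Number of potential triangles: C(170, 3) = 804440.
Each occurs with probability p³ ≈ (0.017647)³ ≈ 5.4956239e-06.
By linearity: E[X] = C(170, 3)·p³ ≈ 804440 · 5.4956239e-06 ≈ 4.42090.
Here α = 1, so p = 3/n is exactly at the triangle threshold p ~ 1/n. Asymptotically E[X] → c³/6 = 3³/6 = 9/2 ≈ 4.50000, a bounded constant. In this regime the triangle count is asymptotically Poisson(c³/6).

E[X] ≈ 4.42090; in regime p = Θ(1/n^{1}) E[X] stays bounded (at the triangle threshold p ~ 1/n).


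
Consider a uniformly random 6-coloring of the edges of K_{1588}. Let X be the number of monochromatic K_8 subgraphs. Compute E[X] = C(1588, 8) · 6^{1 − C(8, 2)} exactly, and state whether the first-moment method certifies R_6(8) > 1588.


E[X] = C(1588, 8) · 6^{1 − 28} = 985402800396653769702 · 6^{−27} = 985402800396653769702/1023490369077469249536.
As a reduced fraction: E[X] = 54744600022036320539/56860576059859402752 ≈ 0.963.
Is E[X] < 1? YES.
Since E[X] < 1, there exists a 6-coloring of K_{1588} with no monochromatic K_8; hence R_6(8) > 1588.

E[X] = 54744600022036320539/56860576059859402752 ≈ 0.963; E[X] < 1, so R_6(8) > 1588.


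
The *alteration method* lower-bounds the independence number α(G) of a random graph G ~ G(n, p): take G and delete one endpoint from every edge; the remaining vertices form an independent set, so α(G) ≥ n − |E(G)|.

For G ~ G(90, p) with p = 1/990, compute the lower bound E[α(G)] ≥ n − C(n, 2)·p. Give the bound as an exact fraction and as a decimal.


E[|E(G)|] = C(90, 2)·p = 4005 · (1/990) = 89/22.
E[α(G)] ≥ n − E[|E(G)|] = 90 − 89/22 = 1891/22.
Numerically: ≈ 85.955.
(This is only a lower bound; the true E[α(G)] may be larger.)

E[α(G)] ≥ 1891/22 ≈ 85.955.
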